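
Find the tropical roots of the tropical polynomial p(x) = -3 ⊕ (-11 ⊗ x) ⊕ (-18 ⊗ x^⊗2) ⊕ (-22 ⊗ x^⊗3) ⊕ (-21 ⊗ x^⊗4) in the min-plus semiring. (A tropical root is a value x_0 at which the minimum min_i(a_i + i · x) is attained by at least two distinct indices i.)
Roots: {-1, 4, 7, 8}

Each tropical root is a break point of the lower envelope of the lines y = a_i + i · x (there are 5 lines, with slopes 0, 1, ..., 4). Only the lines that attain the minimum somewhere contribute to roots; other lines are dominated. Here the surviving (envelope) indices are i = 4, i = 3, i = 2, i = 1, i = 0.
Intersections between consecutive envelope lines give the roots: for adjacent envelope indices i < j the intersection is x = (a_i − a_j) / (j − i). Reading off the sorted break points: {-1, 4, 7, 8}.
Verification: at each break x_0, at least two indices attain the minimum of min_i(a_i + i · x_0).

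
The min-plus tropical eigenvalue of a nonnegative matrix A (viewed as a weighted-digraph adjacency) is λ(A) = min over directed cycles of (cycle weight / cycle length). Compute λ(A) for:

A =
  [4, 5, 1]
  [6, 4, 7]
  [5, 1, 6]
λ(A) = 8/3

Enumerate directed cycles and compute their means (weight / length). Sample:
  cycle 0 → 0: weight = 4, length = 1, mean = 4/1 ≈ 4.000
  cycle 1 → 1: weight = 4, length = 1, mean = 4/1 ≈ 4.000
  cycle 2 → 2: weight = 6, length = 1, mean = 6/1 ≈ 6.000
  cycle 0 → 1 → 0: weight = 11, length = 2, mean = 11/2 ≈ 5.500
  cycle 0 → 2 → 0: weight = 6, length = 2, mean = 6/2 ≈ 3.000
  cycle 1 → 0 → 1: weight = 11, length = 2, mean = 11/2 ≈ 5.500
Minimum mean = 2.667, attained e.g. along the cycle 0 → 2 → 1 → 0 with weight 8 and length 3. So λ(A) = 8/3 = 8/3.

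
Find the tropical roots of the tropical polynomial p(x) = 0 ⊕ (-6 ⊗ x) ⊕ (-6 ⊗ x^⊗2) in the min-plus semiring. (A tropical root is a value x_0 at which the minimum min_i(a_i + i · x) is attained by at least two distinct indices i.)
Roots: {0, 6}

Each tropical root is a break point of the lower envelope of the lines y = a_i + i · x (there are 3 lines, with slopes 0, 1, ..., 2). Only the lines that attain the minimum somewhere contribute to roots; other lines are dominated. Here the surviving (envelope) indices are i = 2, i = 1, i = 0.
Intersections between consecutive envelope lines give the roots: for adjacent envelope indices i < j the intersection is x = (a_i − a_j) / (j − i). Reading off the sorted break points: {0, 6}.
Verification: at each break x_0, at least two indices attain the minimum of min_i(a_i + i · x_0).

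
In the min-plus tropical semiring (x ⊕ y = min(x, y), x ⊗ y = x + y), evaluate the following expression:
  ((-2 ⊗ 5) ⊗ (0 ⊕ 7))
((-2 ⊗ 5) ⊗ (0 ⊕ 7)) = 3

Expand innermost to outermost. Recall ⊕ takes the minimum of its arguments and ⊗ takes their sum. Working out the expression ((-2 ⊗ 5) ⊗ (0 ⊕ 7)) gives 3.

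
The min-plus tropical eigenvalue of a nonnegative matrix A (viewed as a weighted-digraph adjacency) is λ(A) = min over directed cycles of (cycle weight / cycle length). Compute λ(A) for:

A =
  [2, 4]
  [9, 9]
λ(A) = 2

Enumerate directed cycles and compute their means (weight / length). Sample:
  cycle 0 → 0: weight = 2, length = 1, mean = 2/1 ≈ 2.000
  cycle 1 → 1: weight = 9, length = 1, mean = 9/1 ≈ 9.000
  cycle 0 → 1 → 0: weight = 13, length = 2, mean = 13/2 ≈ 6.500
  cycle 1 → 0 → 1: weight = 13, length = 2, mean = 13/2 ≈ 6.500
Minimum mean = 2.000, attained e.g. along the cycle 0 → 0 with weight 2 and length 1. So λ(A) = 2/1 = 2.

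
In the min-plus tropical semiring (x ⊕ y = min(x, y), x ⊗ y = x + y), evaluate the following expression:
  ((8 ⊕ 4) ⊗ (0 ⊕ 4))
((8 ⊕ 4) ⊗ (0 ⊕ 4)) = 4

Expand innermost to outermost. Recall ⊕ takes the minimum of its arguments and ⊗ takes their sum. Working out the expression ((8 ⊕ 4) ⊗ (0 ⊕ 4)) gives 4.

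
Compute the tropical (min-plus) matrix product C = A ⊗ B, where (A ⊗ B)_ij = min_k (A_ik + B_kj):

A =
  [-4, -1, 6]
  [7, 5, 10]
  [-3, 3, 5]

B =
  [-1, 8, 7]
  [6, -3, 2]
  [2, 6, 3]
A ⊗ B =
  [-5, -4, 1]
  [6, 2, 7]
  [-4, 0, 4]

Apply the min-plus product entry-by-entry:
  C[0][0] = min over k of (A[0][0] + B[0][0] = -4 + -1 = -5, A[0][1] + B[1][0] = -1 + 6 = 5, A[0][2] + B[2][0] = 6 + 2 = 8) = -5 (attained at k = 0)
  C[0][1] = min over k of (A[0][0] + B[0][1] = -4 + 8 = 4, A[0][1] + B[1][1] = -1 + -3 = -4, A[0][2] + B[2][1] = 6 + 6 = 12) = -4 (attained at k = 1)
  C[0][2] = min over k of (A[0][0] + B[0][2] = -4 + 7 = 3, A[0][1] + B[1][2] = -1 + 2 = 1, A[0][2] + B[2][2] = 6 + 3 = 9) = 1 (attained at k = 1)
  C[1][0] = min over k of (A[1][0] + B[0][0] = 7 + -1 = 6, A[1][1] + B[1][0] = 5 + 6 = 11, A[1][2] + B[2][0] = 10 + 2 = 12) = 6 (attained at k = 0)
  C[1][1] = min over k of (A[1][0] + B[0][1] = 7 + 8 = 15, A[1][1] + B[1][1] = 5 + -3 = 2, A[1][2] + B[2][1] = 10 + 6 = 16) = 2 (attained at k = 1)
  C[1][2] = min over k of (A[1][0] + B[0][2] = 7 + 7 = 14, A[1][1] + B[1][2] = 5 + 2 = 7, A[1][2] + B[2][2] = 10 + 3 = 13) = 7 (attained at k = 1)
  C[2][0] = min over k of (A[2][0] + B[0][0] = -3 + -1 = -4, A[2][1] + B[1][0] = 3 + 6 = 9, A[2][2] + B[2][0] = 5 + 2 = 7) = -4 (attained at k = 0)
  C[2][1] = min over k of (A[2][0] + B[0][1] = -3 + 8 = 5, A[2][1] + B[1][1] = 3 + -3 = 0, A[2][2] + B[2][1] = 5 + 6 = 11) = 0 (attained at k = 1)
  C[2][2] = min over k of (A[2][0] + B[0][2] = -3 + 7 = 4, A[2][1] + B[1][2] = 3 + 2 = 5, A[2][2] + B[2][2] = 5 + 3 = 8) = 4 (attained at k = 0)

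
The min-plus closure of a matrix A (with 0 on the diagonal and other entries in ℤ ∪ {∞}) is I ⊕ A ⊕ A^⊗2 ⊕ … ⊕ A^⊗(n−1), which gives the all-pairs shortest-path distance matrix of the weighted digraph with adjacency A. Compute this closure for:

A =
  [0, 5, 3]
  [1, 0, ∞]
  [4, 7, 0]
Closure =
  [0, 5, 3]
  [1, 0, 4]
  [4, 7, 0]

This is the Floyd-Warshall all-pairs shortest-path computation. For each intermediate vertex k = 0, 1, …, 2, update dist[i][j] ← min(dist[i][j], dist[i][k] + dist[k][j]). The final matrix gives, for each (i, j), the minimum total weight of any directed path from i to j (possibly empty when i = j).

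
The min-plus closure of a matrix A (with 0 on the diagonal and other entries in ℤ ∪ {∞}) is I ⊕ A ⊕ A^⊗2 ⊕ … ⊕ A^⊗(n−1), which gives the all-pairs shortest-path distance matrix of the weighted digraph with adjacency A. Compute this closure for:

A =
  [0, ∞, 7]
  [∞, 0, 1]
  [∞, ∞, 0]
Closure =
  [0, ∞, 7]
  [∞, 0, 1]
  [∞, ∞, 0]

This is the Floyd-Warshall all-pairs shortest-path computation. For each intermediate vertex k = 0, 1, …, 2, update dist[i][j] ← min(dist[i][j], dist[i][k] + dist[k][j]). The final matrix gives, for each (i, j), the minimum total weight of any directed path from i to j (possibly empty when i = j).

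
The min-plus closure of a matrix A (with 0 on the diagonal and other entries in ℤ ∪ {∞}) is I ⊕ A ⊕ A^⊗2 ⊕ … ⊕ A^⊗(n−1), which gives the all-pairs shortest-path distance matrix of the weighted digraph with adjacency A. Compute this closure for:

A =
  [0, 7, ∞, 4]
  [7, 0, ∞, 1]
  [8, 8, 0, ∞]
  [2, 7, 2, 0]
Closure =
  [0, 7, 6, 4]
  [3, 0, 3, 1]
  [8, 8, 0, 9]
  [2, 7, 2, 0]

This is the Floyd-Warshall all-pairs shortest-path computation. For each intermediate vertex k = 0, 1, …, 3, update dist[i][j] ← min(dist[i][j], dist[i][k] + dist[k][j]). The final matrix gives, for each (i, j), the minimum total weight of any directed path from i to j (possibly empty when i = j).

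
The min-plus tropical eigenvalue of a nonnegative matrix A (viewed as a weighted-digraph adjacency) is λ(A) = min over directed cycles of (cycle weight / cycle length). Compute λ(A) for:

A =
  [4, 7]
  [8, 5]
λ(A) = 4

Enumerate directed cycles and compute their means (weight / length). Sample:
  cycle 0 → 0: weight = 4, length = 1, mean = 4/1 ≈ 4.000
  cycle 1 → 1: weight = 5, length = 1, mean = 5/1 ≈ 5.000
  cycle 0 → 1 → 0: weight = 15, length = 2, mean = 15/2 ≈ 7.500
  cycle 1 → 0 → 1: weight = 15, length = 2, mean = 15/2 ≈ 7.500
Minimum mean = 4.000, attained e.g. along the cycle 0 → 0 with weight 4 and length 1. So λ(A) = 4/1 = 4.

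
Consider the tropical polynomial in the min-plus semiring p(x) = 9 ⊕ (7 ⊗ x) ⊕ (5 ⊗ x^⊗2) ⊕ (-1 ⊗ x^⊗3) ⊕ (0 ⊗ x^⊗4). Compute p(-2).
p(-2) = -8

A tropical monomial a ⊗ x^⊗i evaluates to a + i · x. Evaluating each term at x = -2:
  Term 0 contributes 9 + 0 · -2 = 9
  Term 1 contributes 7 + 1 · -2 = 5
  Term 2 contributes 5 + 2 · -2 = 1
  Term 3 contributes -1 + 3 · -2 = -7
  Term 4 contributes 0 + 4 · -2 = -8
p(-2) = ⊕ of these = min[9, 5, 1, -7, -8] = -8.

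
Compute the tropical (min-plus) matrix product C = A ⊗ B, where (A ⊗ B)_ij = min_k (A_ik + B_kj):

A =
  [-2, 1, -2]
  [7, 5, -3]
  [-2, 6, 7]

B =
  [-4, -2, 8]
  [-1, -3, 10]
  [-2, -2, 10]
A ⊗ B =
  [-6, -4, 6]
  [-5, -5, 7]
  [-6, -4, 6]

Apply the min-plus product entry-by-entry:
  C[0][0] = min over k of (A[0][0] + B[0][0] = -2 + -4 = -6, A[0][1] + B[1][0] = 1 + -1 = 0, A[0][2] + B[2][0] = -2 + -2 = -4) = -6 (attained at k = 0)
  C[0][1] = min over k of (A[0][0] + B[0][1] = -2 + -2 = -4, A[0][1] + B[1][1] = 1 + -3 = -2, A[0][2] + B[2][1] = -2 + -2 = -4) = -4 (attained at k = 0)
  C[0][2] = min over k of (A[0][0] + B[0][2] = -2 + 8 = 6, A[0][1] + B[1][2] = 1 + 10 = 11, A[0][2] + B[2][2] = -2 + 10 = 8) = 6 (attained at k = 0)
  C[1][0] = min over k of (A[1][0] + B[0][0] = 7 + -4 = 3, A[1][1] + B[1][0] = 5 + -1 = 4, A[1][2] + B[2][0] = -3 + -2 = -5) = -5 (attained at k = 2)
  C[1][1] = min over k of (A[1][0] + B[0][1] = 7 + -2 = 5, A[1][1] + B[1][1] = 5 + -3 = 2, A[1][2] + B[2][1] = -3 + -2 = -5) = -5 (attained at k = 2)
  C[1][2] = min over k of (A[1][0] + B[0][2] = 7 + 8 = 15, A[1][1] + B[1][2] = 5 + 10 = 15, A[1][2] + B[2][2] = -3 + 10 = 7) = 7 (attained at k = 2)
  C[2][0] = min over k of (A[2][0] + B[0][0] = -2 + -4 = -6, A[2][1] + B[1][0] = 6 + -1 = 5, A[2][2] + B[2][0] = 7 + -2 = 5) = -6 (attained at k = 0)
  C[2][1] = min over k of (A[2][0] + B[0][1] = -2 + -2 = -4, A[2][1] + B[1][1] = 6 + -3 = 3, A[2][2] + B[2][1] = 7 + -2 = 5) = -4 (attained at k = 0)
  C[2][2] = min over k of (A[2][0] + B[0][2] = -2 + 8 = 6, A[2][1] + B[1][2] = 6 + 10 = 16, A[2][2] + B[2][2] = 7 + 10 = 17) = 6 (attained at k = 0)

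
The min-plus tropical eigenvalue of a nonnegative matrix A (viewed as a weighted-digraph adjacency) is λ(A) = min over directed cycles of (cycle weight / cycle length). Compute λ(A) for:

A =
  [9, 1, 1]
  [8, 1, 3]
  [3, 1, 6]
λ(A) = 1

Enumerate directed cycles and compute their means (weight / length). Sample:
  cycle 0 → 0: weight = 9, length = 1, mean = 9/1 ≈ 9.000
  cycle 1 → 1: weight = 1, length = 1, mean = 1/1 ≈ 1.000
  cycle 2 → 2: weight = 6, length = 1, mean = 6/1 ≈ 6.000
  cycle 0 → 1 → 0: weight = 9, length = 2, mean = 9/2 ≈ 4.500
  cycle 0 → 2 → 0: weight = 4, length = 2, mean = 4/2 ≈ 2.000
  cycle 1 → 0 → 1: weight = 9, length = 2, mean = 9/2 ≈ 4.500
Minimum mean = 1.000, attained e.g. along the cycle 1 → 1 with weight 1 and length 1. So λ(A) = 1/1 = 1.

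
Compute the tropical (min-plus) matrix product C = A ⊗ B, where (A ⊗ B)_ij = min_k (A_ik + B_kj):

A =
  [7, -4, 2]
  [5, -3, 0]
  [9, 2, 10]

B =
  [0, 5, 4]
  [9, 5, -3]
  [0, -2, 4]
A ⊗ B =
  [2, 0, -7]
  [0, -2, -6]
  [9, 7, -1]

Apply the min-plus product entry-by-entry:
  C[0][0] = min over k of (A[0][0] + B[0][0] = 7 + 0 = 7, A[0][1] + B[1][0] = -4 + 9 = 5, A[0][2] + B[2][0] = 2 + 0 = 2) = 2 (attained at k = 2)
  C[0][1] = min over k of (A[0][0] + B[0][1] = 7 + 5 = 12, A[0][1] + B[1][1] = -4 + 5 = 1, A[0][2] + B[2][1] = 2 + -2 = 0) = 0 (attained at k = 2)
  C[0][2] = min over k of (A[0][0] + B[0][2] = 7 + 4 = 11, A[0][1] + B[1][2] = -4 + -3 = -7, A[0][2] + B[2][2] = 2 + 4 = 6) = -7 (attained at k = 1)
  C[1][0] = min over k of (A[1][0] + B[0][0] = 5 + 0 = 5, A[1][1] + B[1][0] = -3 + 9 = 6, A[1][2] + B[2][0] = 0 + 0 = 0) = 0 (attained at k = 2)
  C[1][1] = min over k of (A[1][0] + B[0][1] = 5 + 5 = 10, A[1][1] + B[1][1] = -3 + 5 = 2, A[1][2] + B[2][1] = 0 + -2 = -2) = -2 (attained at k = 2)
  C[1][2] = min over k of (A[1][0] + B[0][2] = 5 + 4 = 9, A[1][1] + B[1][2] = -3 + -3 = -6, A[1][2] + B[2][2] = 0 + 4 = 4) = -6 (attained at k = 1)
  C[2][0] = min over k of (A[2][0] + B[0][0] = 9 + 0 = 9, A[2][1] + B[1][0] = 2 + 9 = 11, A[2][2] + B[2][0] = 10 + 0 = 10) = 9 (attained at k = 0)
  C[2][1] = min over k of (A[2][0] + B[0][1] = 9 + 5 = 14, A[2][1] + B[1][1] = 2 + 5 = 7, A[2][2] + B[2][1] = 10 + -2 = 8) = 7 (attained at k = 1)
  C[2][2] = min over k of (A[2][0] + B[0][2] = 9 + 4 = 13, A[2][1] + B[1][2] = 2 + -3 = -1, A[2][2] + B[2][2] = 10 + 4 = 14) = -1 (attained at k = 1)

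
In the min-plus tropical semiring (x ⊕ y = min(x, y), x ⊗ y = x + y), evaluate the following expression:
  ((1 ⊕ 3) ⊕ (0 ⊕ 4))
((1 ⊕ 3) ⊕ (0 ⊕ 4)) = 0

Expand innermost to outermost. Recall ⊕ takes the minimum of its arguments and ⊗ takes their sum. Working out the expression ((1 ⊕ 3) ⊕ (0 ⊕ 4)) gives 0.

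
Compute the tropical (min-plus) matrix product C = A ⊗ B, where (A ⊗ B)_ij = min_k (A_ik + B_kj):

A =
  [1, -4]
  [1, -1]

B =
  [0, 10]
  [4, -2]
A ⊗ B =
  [0, -6]
  [1, -3]

Apply the min-plus product entry-by-entry:
  C[0][0] = min over k of (A[0][0] + B[0][0] = 1 + 0 = 1, A[0][1] + B[1][0] = -4 + 4 = 0) = 0 (attained at k = 1)
  C[0][1] = min over k of (A[0][0] + B[0][1] = 1 + 10 = 11, A[0][1] + B[1][1] = -4 + -2 = -6) = -6 (attained at k = 1)
  C[1][0] = min over k of (A[1][0] + B[0][0] = 1 + 0 = 1, A[1][1] + B[1][0] = -1 + 4 = 3) = 1 (attained at k = 0)
  C[1][1] = min over k of (A[1][0] + B[0][1] = 1 + 10 = 11, A[1][1] + B[1][1] = -1 + -2 = -3) = -3 (attained at k = 1)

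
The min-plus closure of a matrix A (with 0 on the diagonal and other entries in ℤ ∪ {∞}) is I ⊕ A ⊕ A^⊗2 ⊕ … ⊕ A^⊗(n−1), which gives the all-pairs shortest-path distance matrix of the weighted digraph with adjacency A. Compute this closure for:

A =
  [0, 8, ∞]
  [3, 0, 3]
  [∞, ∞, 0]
Closure =
  [0, 8, 11]
  [3, 0, 3]
  [∞, ∞, 0]

This is the Floyd-Warshall all-pairs shortest-path computation. For each intermediate vertex k = 0, 1, …, 2, update dist[i][j] ← min(dist[i][j], dist[i][k] + dist[k][j]). The final matrix gives, for each (i, j), the minimum total weight of any directed path from i to j (possibly empty when i = j).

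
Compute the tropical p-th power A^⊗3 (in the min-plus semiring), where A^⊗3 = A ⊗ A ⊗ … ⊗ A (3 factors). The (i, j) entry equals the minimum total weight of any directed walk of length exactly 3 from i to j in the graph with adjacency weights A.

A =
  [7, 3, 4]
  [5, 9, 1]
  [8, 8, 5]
A^⊗3 =
  [12, 11, 9]
  [13, 12, 9]
  [16, 16, 12]

Each entry (A^⊗3)_ij equals the minimum over all length-3 walks i = v_0 → v_1 → … → v_3 = j of Σ_t A[v_t][v_{t+1}]. For example, for (i, j) = (0, 2) we minimise over 9 possible intermediate vertex sequences; the minimum is 9, attained along the walk 0 → 1 → 2 → 2.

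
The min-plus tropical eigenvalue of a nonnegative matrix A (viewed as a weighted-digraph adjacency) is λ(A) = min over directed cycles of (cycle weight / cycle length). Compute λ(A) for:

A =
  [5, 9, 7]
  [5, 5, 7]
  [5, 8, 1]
λ(A) = 1

Enumerate directed cycles and compute their means (weight / length). Sample:
  cycle 0 → 0: weight = 5, length = 1, mean = 5/1 ≈ 5.000
  cycle 1 → 1: weight = 5, length = 1, mean = 5/1 ≈ 5.000
  cycle 2 → 2: weight = 1, length = 1, mean = 1/1 ≈ 1.000
  cycle 0 → 1 → 0: weight = 14, length = 2, mean = 14/2 ≈ 7.000
  cycle 0 → 2 → 0: weight = 12, length = 2, mean = 12/2 ≈ 6.000
  cycle 1 → 0 → 1: weight = 14, length = 2, mean = 14/2 ≈ 7.000
Minimum mean = 1.000, attained e.g. along the cycle 2 → 2 with weight 1 and length 1. So λ(A) = 1/1 = 1.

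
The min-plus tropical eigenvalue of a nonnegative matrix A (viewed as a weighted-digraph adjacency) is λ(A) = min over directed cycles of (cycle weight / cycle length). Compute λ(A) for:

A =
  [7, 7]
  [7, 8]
λ(A) = 7

Enumerate directed cycles and compute their means (weight / length). Sample:
  cycle 0 → 0: weight = 7, length = 1, mean = 7/1 ≈ 7.000
  cycle 1 → 1: weight = 8, length = 1, mean = 8/1 ≈ 8.000
  cycle 0 → 1 → 0: weight = 14, length = 2, mean = 14/2 ≈ 7.000
  cycle 1 → 0 → 1: weight = 14, length = 2, mean = 14/2 ≈ 7.000
Minimum mean = 7.000, attained e.g. along the cycle 0 → 0 with weight 7 and length 1. So λ(A) = 7/1 = 7.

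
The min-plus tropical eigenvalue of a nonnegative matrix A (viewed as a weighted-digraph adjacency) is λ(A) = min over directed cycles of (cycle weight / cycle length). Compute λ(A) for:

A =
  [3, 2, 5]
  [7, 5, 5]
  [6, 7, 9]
λ(A) = 3

Enumerate directed cycles and compute their means (weight / length). Sample:
  cycle 0 → 0: weight = 3, length = 1, mean = 3/1 ≈ 3.000
  cycle 1 → 1: weight = 5, length = 1, mean = 5/1 ≈ 5.000
  cycle 2 → 2: weight = 9, length = 1, mean = 9/1 ≈ 9.000
  cycle 0 → 1 → 0: weight = 9, length = 2, mean = 9/2 ≈ 4.500
  cycle 0 → 2 → 0: weight = 11, length = 2, mean = 11/2 ≈ 5.500
  cycle 1 → 0 → 1: weight = 9, length = 2, mean = 9/2 ≈ 4.500
Minimum mean = 3.000, attained e.g. along the cycle 0 → 0 with weight 3 and length 1. So λ(A) = 3/1 = 3.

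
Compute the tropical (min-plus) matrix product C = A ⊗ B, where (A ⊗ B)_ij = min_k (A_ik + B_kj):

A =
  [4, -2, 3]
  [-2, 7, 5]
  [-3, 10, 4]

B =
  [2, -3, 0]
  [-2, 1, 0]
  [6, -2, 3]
A ⊗ B =
  [-4, -1, -2]
  [0, -5, -2]
  [-1, -6, -3]

Apply the min-plus product entry-by-entry:
  C[0][0] = min over k of (A[0][0] + B[0][0] = 4 + 2 = 6, A[0][1] + B[1][0] = -2 + -2 = -4, A[0][2] + B[2][0] = 3 + 6 = 9) = -4 (attained at k = 1)
  C[0][1] = min over k of (A[0][0] + B[0][1] = 4 + -3 = 1, A[0][1] + B[1][1] = -2 + 1 = -1, A[0][2] + B[2][1] = 3 + -2 = 1) = -1 (attained at k = 1)
  C[0][2] = min over k of (A[0][0] + B[0][2] = 4 + 0 = 4, A[0][1] + B[1][2] = -2 + 0 = -2, A[0][2] + B[2][2] = 3 + 3 = 6) = -2 (attained at k = 1)
  C[1][0] = min over k of (A[1][0] + B[0][0] = -2 + 2 = 0, A[1][1] + B[1][0] = 7 + -2 = 5, A[1][2] + B[2][0] = 5 + 6 = 11) = 0 (attained at k = 0)
  C[1][1] = min over k of (A[1][0] + B[0][1] = -2 + -3 = -5, A[1][1] + B[1][1] = 7 + 1 = 8, A[1][2] + B[2][1] = 5 + -2 = 3) = -5 (attained at k = 0)
  C[1][2] = min over k of (A[1][0] + B[0][2] = -2 + 0 = -2, A[1][1] + B[1][2] = 7 + 0 = 7, A[1][2] + B[2][2] = 5 + 3 = 8) = -2 (attained at k = 0)
  C[2][0] = min over k of (A[2][0] + B[0][0] = -3 + 2 = -1, A[2][1] + B[1][0] = 10 + -2 = 8, A[2][2] + B[2][0] = 4 + 6 = 10) = -1 (attained at k = 0)
  C[2][1] = min over k of (A[2][0] + B[0][1] = -3 + -3 = -6, A[2][1] + B[1][1] = 10 + 1 = 11, A[2][2] + B[2][1] = 4 + -2 = 2) = -6 (attained at k = 0)
  C[2][2] = min over k of (A[2][0] + B[0][2] = -3 + 0 = -3, A[2][1] + B[1][2] = 10 + 0 = 10, A[2][2] + B[2][2] = 4 + 3 = 7) = -3 (attained at k = 0)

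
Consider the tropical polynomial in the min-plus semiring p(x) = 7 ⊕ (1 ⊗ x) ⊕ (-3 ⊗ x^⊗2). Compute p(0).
p(0) = -3

A tropical monomial a ⊗ x^⊗i evaluates to a + i · x. Evaluating each term at x = 0:
  Term 0 contributes 7 + 0 · 0 = 7
  Term 1 contributes 1 + 1 · 0 = 1
  Term 2 contributes -3 + 2 · 0 = -3
p(0) = ⊕ of these = min[7, 1, -3] = -3.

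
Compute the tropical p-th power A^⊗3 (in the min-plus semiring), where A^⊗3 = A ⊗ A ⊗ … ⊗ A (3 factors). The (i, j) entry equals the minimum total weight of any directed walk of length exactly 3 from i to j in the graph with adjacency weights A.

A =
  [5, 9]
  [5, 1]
A^⊗3 =
  [15, 11]
  [7, 3]

Each entry (A^⊗3)_ij equals the minimum over all length-3 walks i = v_0 → v_1 → … → v_3 = j of Σ_t A[v_t][v_{t+1}]. For example, for (i, j) = (0, 1) we minimise over 4 possible intermediate vertex sequences; the minimum is 11, attained along the walk 0 → 1 → 1 → 1.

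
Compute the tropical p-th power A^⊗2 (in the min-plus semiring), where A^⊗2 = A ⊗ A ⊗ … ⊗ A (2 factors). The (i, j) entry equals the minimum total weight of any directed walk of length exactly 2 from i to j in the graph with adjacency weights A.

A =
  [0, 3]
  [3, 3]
A^⊗2 =
  [0, 3]
  [3, 6]

Each entry (A^⊗2)_ij equals the minimum over all length-2 walks i = v_0 → v_1 → … → v_2 = j of Σ_t A[v_t][v_{t+1}]. For example, for (i, j) = (0, 1) we minimise over 2 possible intermediate vertex sequences; the minimum is 3, attained along the walk 0 → 0 → 1.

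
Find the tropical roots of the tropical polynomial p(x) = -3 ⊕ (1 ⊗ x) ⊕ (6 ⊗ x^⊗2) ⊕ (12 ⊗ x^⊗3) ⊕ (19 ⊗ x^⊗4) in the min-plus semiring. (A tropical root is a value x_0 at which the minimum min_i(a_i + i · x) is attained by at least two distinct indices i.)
Roots: {-7, -6, -5, -4}

Each tropical root is a break point of the lower envelope of the lines y = a_i + i · x (there are 5 lines, with slopes 0, 1, ..., 4). Only the lines that attain the minimum somewhere contribute to roots; other lines are dominated. Here the surviving (envelope) indices are i = 4, i = 3, i = 2, i = 1, i = 0.
Intersections between consecutive envelope lines give the roots: for adjacent envelope indices i < j the intersection is x = (a_i − a_j) / (j − i). Reading off the sorted break points: {-7, -6, -5, -4}.
Verification: at each break x_0, at least two indices attain the minimum of min_i(a_i + i · x_0).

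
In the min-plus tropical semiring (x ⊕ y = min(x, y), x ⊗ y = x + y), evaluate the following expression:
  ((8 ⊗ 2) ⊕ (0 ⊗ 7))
((8 ⊗ 2) ⊕ (0 ⊗ 7)) = 7

Expand innermost to outermost. Recall ⊕ takes the minimum of its arguments and ⊗ takes their sum. Working out the expression ((8 ⊗ 2) ⊕ (0 ⊗ 7)) gives 7.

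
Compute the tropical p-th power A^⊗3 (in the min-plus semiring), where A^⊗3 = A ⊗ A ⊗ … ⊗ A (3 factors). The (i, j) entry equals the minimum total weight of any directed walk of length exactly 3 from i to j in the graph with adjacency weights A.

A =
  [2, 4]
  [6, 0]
A^⊗3 =
  [6, 4]
  [6, 0]

Each entry (A^⊗3)_ij equals the minimum over all length-3 walks i = v_0 → v_1 → … → v_3 = j of Σ_t A[v_t][v_{t+1}]. For example, for (i, j) = (0, 1) we minimise over 4 possible intermediate vertex sequences; the minimum is 4, attained along the walk 0 → 1 → 1 → 1.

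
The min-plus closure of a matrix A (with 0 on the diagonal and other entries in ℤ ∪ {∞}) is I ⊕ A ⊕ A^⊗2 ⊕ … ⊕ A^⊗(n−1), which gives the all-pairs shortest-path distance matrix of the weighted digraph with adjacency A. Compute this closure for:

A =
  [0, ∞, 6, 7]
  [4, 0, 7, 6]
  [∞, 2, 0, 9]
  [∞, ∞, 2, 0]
Closure =
  [0, 8, 6, 7]
  [4, 0, 7, 6]
  [6, 2, 0, 8]
  [8, 4, 2, 0]

This is the Floyd-Warshall all-pairs shortest-path computation. For each intermediate vertex k = 0, 1, …, 3, update dist[i][j] ← min(dist[i][j], dist[i][k] + dist[k][j]). The final matrix gives, for each (i, j), the minimum total weight of any directed path from i to j (possibly empty when i = j).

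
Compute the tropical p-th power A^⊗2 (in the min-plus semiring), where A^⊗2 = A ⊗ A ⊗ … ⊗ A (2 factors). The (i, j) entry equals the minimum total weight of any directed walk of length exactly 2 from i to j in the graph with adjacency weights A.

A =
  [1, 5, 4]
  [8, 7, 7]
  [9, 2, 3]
A^⊗2 =
  [2, 6, 5]
  [9, 9, 10]
  [10, 5, 6]

Each entry (A^⊗2)_ij equals the minimum over all length-2 walks i = v_0 → v_1 → … → v_2 = j of Σ_t A[v_t][v_{t+1}]. For example, for (i, j) = (0, 2) we minimise over 3 possible intermediate vertex sequences; the minimum is 5, attained along the walk 0 → 0 → 2.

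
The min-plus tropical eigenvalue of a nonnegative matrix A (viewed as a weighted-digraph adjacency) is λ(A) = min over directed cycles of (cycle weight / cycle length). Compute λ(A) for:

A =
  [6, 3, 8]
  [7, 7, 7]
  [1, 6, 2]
λ(A) = 2

Enumerate directed cycles and compute their means (weight / length). Sample:
  cycle 0 → 0: weight = 6, length = 1, mean = 6/1 ≈ 6.000
  cycle 1 → 1: weight = 7, length = 1, mean = 7/1 ≈ 7.000
  cycle 2 → 2: weight = 2, length = 1, mean = 2/1 ≈ 2.000
  cycle 0 → 1 → 0: weight = 10, length = 2, mean = 10/2 ≈ 5.000
  cycle 0 → 2 → 0: weight = 9, length = 2, mean = 9/2 ≈ 4.500
  cycle 1 → 0 → 1: weight = 10, length = 2, mean = 10/2 ≈ 5.000
Minimum mean = 2.000, attained e.g. along the cycle 2 → 2 with weight 2 and length 1. So λ(A) = 2/1 = 2.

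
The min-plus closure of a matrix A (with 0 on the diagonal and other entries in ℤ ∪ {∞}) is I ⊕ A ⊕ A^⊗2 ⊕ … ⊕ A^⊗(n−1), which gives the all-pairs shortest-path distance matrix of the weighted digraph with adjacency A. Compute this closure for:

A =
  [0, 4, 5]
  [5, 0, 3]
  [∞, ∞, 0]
Closure =
  [0, 4, 5]
  [5, 0, 3]
  [∞, ∞, 0]

This is the Floyd-Warshall all-pairs shortest-path computation. For each intermediate vertex k = 0, 1, …, 2, update dist[i][j] ← min(dist[i][j], dist[i][k] + dist[k][j]). The final matrix gives, for each (i, j), the minimum total weight of any directed path from i to j (possibly empty when i = j).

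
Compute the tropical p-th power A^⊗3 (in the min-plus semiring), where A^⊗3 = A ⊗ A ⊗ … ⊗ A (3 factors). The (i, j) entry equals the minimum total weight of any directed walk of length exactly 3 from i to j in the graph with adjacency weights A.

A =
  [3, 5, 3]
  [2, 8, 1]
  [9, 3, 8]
A^⊗3 =
  [8, 9, 7]
  [6, 8, 5]
  [8, 7, 8]

Each entry (A^⊗3)_ij equals the minimum over all length-3 walks i = v_0 → v_1 → … → v_3 = j of Σ_t A[v_t][v_{t+1}]. For example, for (i, j) = (0, 2) we minimise over 9 possible intermediate vertex sequences; the minimum is 7, attained along the walk 0 → 2 → 1 → 2.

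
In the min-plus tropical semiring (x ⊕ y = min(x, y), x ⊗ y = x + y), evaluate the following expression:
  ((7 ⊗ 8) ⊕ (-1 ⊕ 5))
((7 ⊗ 8) ⊕ (-1 ⊕ 5)) = -1

Expand innermost to outermost. Recall ⊕ takes the minimum of its arguments and ⊗ takes their sum. Working out the expression ((7 ⊗ 8) ⊕ (-1 ⊕ 5)) gives -1.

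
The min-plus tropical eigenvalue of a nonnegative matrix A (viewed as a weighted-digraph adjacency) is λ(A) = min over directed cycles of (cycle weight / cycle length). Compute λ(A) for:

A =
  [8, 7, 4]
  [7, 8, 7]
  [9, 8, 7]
λ(A) = 19/3

Enumerate directed cycles and compute their means (weight / length). Sample:
  cycle 0 → 0: weight = 8, length = 1, mean = 8/1 ≈ 8.000
  cycle 1 → 1: weight = 8, length = 1, mean = 8/1 ≈ 8.000
  cycle 2 → 2: weight = 7, length = 1, mean = 7/1 ≈ 7.000
  cycle 0 → 1 → 0: weight = 14, length = 2, mean = 14/2 ≈ 7.000
  cycle 0 → 2 → 0: weight = 13, length = 2, mean = 13/2 ≈ 6.500
  cycle 1 → 0 → 1: weight = 14, length = 2, mean = 14/2 ≈ 7.000
Minimum mean = 6.333, attained e.g. along the cycle 0 → 2 → 1 → 0 with weight 19 and length 3. So λ(A) = 19/3 = 19/3.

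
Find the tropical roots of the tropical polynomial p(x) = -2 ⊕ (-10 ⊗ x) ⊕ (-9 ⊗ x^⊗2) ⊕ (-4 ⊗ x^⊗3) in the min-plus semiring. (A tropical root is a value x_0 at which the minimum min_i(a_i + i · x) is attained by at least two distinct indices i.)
Roots: {-5, -1, 8}

Each tropical root is a break point of the lower envelope of the lines y = a_i + i · x (there are 4 lines, with slopes 0, 1, ..., 3). Only the lines that attain the minimum somewhere contribute to roots; other lines are dominated. Here the surviving (envelope) indices are i = 3, i = 2, i = 1, i = 0.
Intersections between consecutive envelope lines give the roots: for adjacent envelope indices i < j the intersection is x = (a_i − a_j) / (j − i). Reading off the sorted break points: {-5, -1, 8}.
Verification: at each break x_0, at least two indices attain the minimum of min_i(a_i + i · x_0).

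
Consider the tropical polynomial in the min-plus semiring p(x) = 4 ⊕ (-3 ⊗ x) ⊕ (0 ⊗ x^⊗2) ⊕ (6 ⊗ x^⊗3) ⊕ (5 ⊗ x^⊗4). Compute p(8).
p(8) = 4

A tropical monomial a ⊗ x^⊗i evaluates to a + i · x. Evaluating each term at x = 8:
  Term 0 contributes 4 + 0 · 8 = 4
  Term 1 contributes -3 + 1 · 8 = 5
  Term 2 contributes 0 + 2 · 8 = 16
  Term 3 contributes 6 + 3 · 8 = 30
  Term 4 contributes 5 + 4 · 8 = 37
p(8) = ⊕ of these = min[4, 5, 16, 30, 37] = 4.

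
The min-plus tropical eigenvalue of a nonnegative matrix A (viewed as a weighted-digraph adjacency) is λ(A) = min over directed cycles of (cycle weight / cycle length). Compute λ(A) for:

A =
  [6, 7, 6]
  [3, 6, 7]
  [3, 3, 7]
λ(A) = 4

Enumerate directed cycles and compute their means (weight / length). Sample:
  cycle 0 → 0: weight = 6, length = 1, mean = 6/1 ≈ 6.000
  cycle 1 → 1: weight = 6, length = 1, mean = 6/1 ≈ 6.000
  cycle 2 → 2: weight = 7, length = 1, mean = 7/1 ≈ 7.000
  cycle 0 → 1 → 0: weight = 10, length = 2, mean = 10/2 ≈ 5.000
  cycle 0 → 2 → 0: weight = 9, length = 2, mean = 9/2 ≈ 4.500
  cycle 1 → 0 → 1: weight = 10, length = 2, mean = 10/2 ≈ 5.000
Minimum mean = 4.000, attained e.g. along the cycle 0 → 2 → 1 → 0 with weight 12 and length 3. So λ(A) = 12/3 = 4.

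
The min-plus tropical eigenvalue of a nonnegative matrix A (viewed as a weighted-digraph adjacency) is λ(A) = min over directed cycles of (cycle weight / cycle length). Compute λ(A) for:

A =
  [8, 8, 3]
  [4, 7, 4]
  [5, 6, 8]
λ(A) = 4

Enumerate directed cycles and compute their means (weight / length). Sample:
  cycle 0 → 0: weight = 8, length = 1, mean = 8/1 ≈ 8.000
  cycle 1 → 1: weight = 7, length = 1, mean = 7/1 ≈ 7.000
  cycle 2 → 2: weight = 8, length = 1, mean = 8/1 ≈ 8.000
  cycle 0 → 1 → 0: weight = 12, length = 2, mean = 12/2 ≈ 6.000
  cycle 0 → 2 → 0: weight = 8, length = 2, mean = 8/2 ≈ 4.000
  cycle 1 → 0 → 1: weight = 12, length = 2, mean = 12/2 ≈ 6.000
Minimum mean = 4.000, attained e.g. along the cycle 0 → 2 → 0 with weight 8 and length 2. So λ(A) = 8/2 = 4.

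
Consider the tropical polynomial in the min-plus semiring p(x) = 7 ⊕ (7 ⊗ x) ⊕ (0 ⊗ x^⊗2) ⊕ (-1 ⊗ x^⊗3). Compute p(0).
p(0) = -1

A tropical monomial a ⊗ x^⊗i evaluates to a + i · x. Evaluating each term at x = 0:
  Term 0 contributes 7 + 0 · 0 = 7
  Term 1 contributes 7 + 1 · 0 = 7
  Term 2 contributes 0 + 2 · 0 = 0
  Term 3 contributes -1 + 3 · 0 = -1
p(0) = ⊕ of these = min[7, 7, 0, -1] = -1.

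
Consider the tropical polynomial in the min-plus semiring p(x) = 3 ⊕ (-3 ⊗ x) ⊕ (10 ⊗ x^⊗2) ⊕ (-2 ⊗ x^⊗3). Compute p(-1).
p(-1) = -5

A tropical monomial a ⊗ x^⊗i evaluates to a + i · x. Evaluating each term at x = -1:
  Term 0 contributes 3 + 0 · -1 = 3
  Term 1 contributes -3 + 1 · -1 = -4
  Term 2 contributes 10 + 2 · -1 = 8
  Term 3 contributes -2 + 3 · -1 = -5
p(-1) = ⊕ of these = min[3, -4, 8, -5] = -5.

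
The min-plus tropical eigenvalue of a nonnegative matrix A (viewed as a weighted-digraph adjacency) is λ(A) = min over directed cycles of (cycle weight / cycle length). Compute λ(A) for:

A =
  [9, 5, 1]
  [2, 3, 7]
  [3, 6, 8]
λ(A) = 2

Enumerate directed cycles and compute their means (weight / length). Sample:
  cycle 0 → 0: weight = 9, length = 1, mean = 9/1 ≈ 9.000
  cycle 1 → 1: weight = 3, length = 1, mean = 3/1 ≈ 3.000
  cycle 2 → 2: weight = 8, length = 1, mean = 8/1 ≈ 8.000
  cycle 0 → 1 → 0: weight = 7, length = 2, mean = 7/2 ≈ 3.500
  cycle 0 → 2 → 0: weight = 4, length = 2, mean = 4/2 ≈ 2.000
  cycle 1 → 0 → 1: weight = 7, length = 2, mean = 7/2 ≈ 3.500
Minimum mean = 2.000, attained e.g. along the cycle 0 → 2 → 0 with weight 4 and length 2. So λ(A) = 4/2 = 2.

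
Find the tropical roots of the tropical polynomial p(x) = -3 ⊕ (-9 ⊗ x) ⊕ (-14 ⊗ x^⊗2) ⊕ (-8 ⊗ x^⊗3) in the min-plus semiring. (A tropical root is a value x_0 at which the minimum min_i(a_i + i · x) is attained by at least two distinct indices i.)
Roots: {-6, 5, 6}

Each tropical root is a break point of the lower envelope of the lines y = a_i + i · x (there are 4 lines, with slopes 0, 1, ..., 3). Only the lines that attain the minimum somewhere contribute to roots; other lines are dominated. Here the surviving (envelope) indices are i = 3, i = 2, i = 1, i = 0.
Intersections between consecutive envelope lines give the roots: for adjacent envelope indices i < j the intersection is x = (a_i − a_j) / (j − i). Reading off the sorted break points: {-6, 5, 6}.
Verification: at each break x_0, at least two indices attain the minimum of min_i(a_i + i · x_0).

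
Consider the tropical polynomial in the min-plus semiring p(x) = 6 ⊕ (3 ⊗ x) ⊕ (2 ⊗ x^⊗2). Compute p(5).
p(5) = 6

A tropical monomial a ⊗ x^⊗i evaluates to a + i · x. Evaluating each term at x = 5:
  Term 0 contributes 6 + 0 · 5 = 6
  Term 1 contributes 3 + 1 · 5 = 8
  Term 2 contributes 2 + 2 · 5 = 12
p(5) = ⊕ of these = min[6, 8, 12] = 6.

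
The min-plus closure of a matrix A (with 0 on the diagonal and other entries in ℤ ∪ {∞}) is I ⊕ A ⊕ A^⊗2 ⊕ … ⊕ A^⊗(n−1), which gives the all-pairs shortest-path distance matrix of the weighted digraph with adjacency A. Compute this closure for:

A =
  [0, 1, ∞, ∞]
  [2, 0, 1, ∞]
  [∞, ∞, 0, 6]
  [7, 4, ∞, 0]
Closure =
  [0, 1, 2, 8]
  [2, 0, 1, 7]
  [12, 10, 0, 6]
  [6, 4, 5, 0]

This is the Floyd-Warshall all-pairs shortest-path computation. For each intermediate vertex k = 0, 1, …, 3, update dist[i][j] ← min(dist[i][j], dist[i][k] + dist[k][j]). The final matrix gives, for each (i, j), the minimum total weight of any directed path from i to j (possibly empty when i = j).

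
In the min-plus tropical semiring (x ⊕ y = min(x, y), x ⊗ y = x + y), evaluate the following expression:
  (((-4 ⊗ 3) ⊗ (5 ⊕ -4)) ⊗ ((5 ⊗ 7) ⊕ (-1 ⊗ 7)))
(((-4 ⊗ 3) ⊗ (5 ⊕ -4)) ⊗ ((5 ⊗ 7) ⊕ (-1 ⊗ 7))) = 1

Expand innermost to outermost. Recall ⊕ takes the minimum of its arguments and ⊗ takes their sum. Working out the expression (((-4 ⊗ 3) ⊗ (5 ⊕ -4)) ⊗ ((5 ⊗ 7) ⊕ (-1 ⊗ 7))) gives 1.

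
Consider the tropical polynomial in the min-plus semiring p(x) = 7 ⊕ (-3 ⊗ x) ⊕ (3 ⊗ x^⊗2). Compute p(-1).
p(-1) = -4

A tropical monomial a ⊗ x^⊗i evaluates to a + i · x. Evaluating each term at x = -1:
  Term 0 contributes 7 + 0 · -1 = 7
  Term 1 contributes -3 + 1 · -1 = -4
  Term 2 contributes 3 + 2 · -1 = 1
p(-1) = ⊕ of these = min[7, -4, 1] = -4.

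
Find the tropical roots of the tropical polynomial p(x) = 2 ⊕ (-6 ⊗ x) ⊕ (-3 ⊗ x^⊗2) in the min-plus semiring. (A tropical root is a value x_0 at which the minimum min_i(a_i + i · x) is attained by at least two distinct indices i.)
Roots: {-3, 8}

Each tropical root is a break point of the lower envelope of the lines y = a_i + i · x (there are 3 lines, with slopes 0, 1, ..., 2). Only the lines that attain the minimum somewhere contribute to roots; other lines are dominated. Here the surviving (envelope) indices are i = 2, i = 1, i = 0.
Intersections between consecutive envelope lines give the roots: for adjacent envelope indices i < j the intersection is x = (a_i − a_j) / (j − i). Reading off the sorted break points: {-3, 8}.
Verification: at each break x_0, at least two indices attain the minimum of min_i(a_i + i · x_0).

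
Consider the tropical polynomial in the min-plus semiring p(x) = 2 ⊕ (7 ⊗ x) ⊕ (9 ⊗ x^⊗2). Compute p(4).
p(4) = 2

A tropical monomial a ⊗ x^⊗i evaluates to a + i · x. Evaluating each term at x = 4:
  Term 0 contributes 2 + 0 · 4 = 2
  Term 1 contributes 7 + 1 · 4 = 11
  Term 2 contributes 9 + 2 · 4 = 17
p(4) = ⊕ of these = min[2, 11, 17] = 2.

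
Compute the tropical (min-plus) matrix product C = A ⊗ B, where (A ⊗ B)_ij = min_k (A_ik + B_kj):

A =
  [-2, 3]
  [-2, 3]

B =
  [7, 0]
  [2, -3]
A ⊗ B =
  [5, -2]
  [5, -2]

Apply the min-plus product entry-by-entry:
  C[0][0] = min over k of (A[0][0] + B[0][0] = -2 + 7 = 5, A[0][1] + B[1][0] = 3 + 2 = 5) = 5 (attained at k = 0)
  C[0][1] = min over k of (A[0][0] + B[0][1] = -2 + 0 = -2, A[0][1] + B[1][1] = 3 + -3 = 0) = -2 (attained at k = 0)
  C[1][0] = min over k of (A[1][0] + B[0][0] = -2 + 7 = 5, A[1][1] + B[1][0] = 3 + 2 = 5) = 5 (attained at k = 0)
  C[1][1] = min over k of (A[1][0] + B[0][1] = -2 + 0 = -2, A[1][1] + B[1][1] = 3 + -3 = 0) = -2 (attained at k = 0)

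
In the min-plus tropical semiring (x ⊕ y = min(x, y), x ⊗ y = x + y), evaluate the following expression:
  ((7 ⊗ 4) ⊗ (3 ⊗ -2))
((7 ⊗ 4) ⊗ (3 ⊗ -2)) = 12

Expand innermost to outermost. Recall ⊕ takes the minimum of its arguments and ⊗ takes their sum. Working out the expression ((7 ⊗ 4) ⊗ (3 ⊗ -2)) gives 12.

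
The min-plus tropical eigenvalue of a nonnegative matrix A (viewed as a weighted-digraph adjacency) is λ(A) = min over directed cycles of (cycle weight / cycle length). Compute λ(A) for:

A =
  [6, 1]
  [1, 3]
λ(A) = 1

Enumerate directed cycles and compute their means (weight / length). Sample:
  cycle 0 → 0: weight = 6, length = 1, mean = 6/1 ≈ 6.000
  cycle 1 → 1: weight = 3, length = 1, mean = 3/1 ≈ 3.000
  cycle 0 → 1 → 0: weight = 2, length = 2, mean = 2/2 ≈ 1.000
  cycle 1 → 0 → 1: weight = 2, length = 2, mean = 2/2 ≈ 1.000
Minimum mean = 1.000, attained e.g. along the cycle 0 → 1 → 0 with weight 2 and length 2. So λ(A) = 2/2 = 1.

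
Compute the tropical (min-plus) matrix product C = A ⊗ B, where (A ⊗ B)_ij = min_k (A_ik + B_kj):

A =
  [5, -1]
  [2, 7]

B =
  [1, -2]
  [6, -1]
A ⊗ B =
  [5, -2]
  [3, 0]

Apply the min-plus product entry-by-entry:
  C[0][0] = min over k of (A[0][0] + B[0][0] = 5 + 1 = 6, A[0][1] + B[1][0] = -1 + 6 = 5) = 5 (attained at k = 1)
  C[0][1] = min over k of (A[0][0] + B[0][1] = 5 + -2 = 3, A[0][1] + B[1][1] = -1 + -1 = -2) = -2 (attained at k = 1)
  C[1][0] = min over k of (A[1][0] + B[0][0] = 2 + 1 = 3, A[1][1] + B[1][0] = 7 + 6 = 13) = 3 (attained at k = 0)
  C[1][1] = min over k of (A[1][0] + B[0][1] = 2 + -2 = 0, A[1][1] + B[1][1] = 7 + -1 = 6) = 0 (attained at k = 0)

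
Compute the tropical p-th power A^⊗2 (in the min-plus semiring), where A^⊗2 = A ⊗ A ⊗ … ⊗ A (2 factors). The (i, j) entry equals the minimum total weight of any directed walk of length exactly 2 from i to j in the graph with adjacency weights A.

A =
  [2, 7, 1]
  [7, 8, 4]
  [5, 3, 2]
A^⊗2 =
  [4, 4, 3]
  [9, 7, 6]
  [7, 5, 4]

Each entry (A^⊗2)_ij equals the minimum over all length-2 walks i = v_0 → v_1 → … → v_2 = j of Σ_t A[v_t][v_{t+1}]. For example, for (i, j) = (0, 2) we minimise over 3 possible intermediate vertex sequences; the minimum is 3, attained along the walk 0 → 0 → 2.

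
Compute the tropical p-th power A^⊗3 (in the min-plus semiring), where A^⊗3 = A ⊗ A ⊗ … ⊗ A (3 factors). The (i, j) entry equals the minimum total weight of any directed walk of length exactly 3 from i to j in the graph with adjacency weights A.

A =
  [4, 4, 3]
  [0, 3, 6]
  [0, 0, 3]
A^⊗3 =
  [3, 6, 6]
  [3, 3, 6]
  [3, 3, 3]

Each entry (A^⊗3)_ij equals the minimum over all length-3 walks i = v_0 → v_1 → … → v_3 = j of Σ_t A[v_t][v_{t+1}]. For example, for (i, j) = (0, 2) we minimise over 9 possible intermediate vertex sequences; the minimum is 6, attained along the walk 0 → 2 → 0 → 2.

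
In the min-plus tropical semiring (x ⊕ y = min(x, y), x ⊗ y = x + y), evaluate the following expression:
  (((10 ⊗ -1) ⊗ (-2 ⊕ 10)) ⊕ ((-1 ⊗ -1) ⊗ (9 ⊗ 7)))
(((10 ⊗ -1) ⊗ (-2 ⊕ 10)) ⊕ ((-1 ⊗ -1) ⊗ (9 ⊗ 7))) = 7

Expand innermost to outermost. Recall ⊕ takes the minimum of its arguments and ⊗ takes their sum. Working out the expression (((10 ⊗ -1) ⊗ (-2 ⊕ 10)) ⊕ ((-1 ⊗ -1) ⊗ (9 ⊗ 7))) gives 7.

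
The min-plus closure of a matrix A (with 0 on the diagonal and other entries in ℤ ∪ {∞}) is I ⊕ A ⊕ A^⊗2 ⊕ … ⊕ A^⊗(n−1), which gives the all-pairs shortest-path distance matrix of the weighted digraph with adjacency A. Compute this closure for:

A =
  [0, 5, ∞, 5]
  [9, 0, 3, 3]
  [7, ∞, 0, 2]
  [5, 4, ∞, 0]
Closure =
  [0, 5, 8, 5]
  [8, 0, 3, 3]
  [7, 6, 0, 2]
  [5, 4, 7, 0]

This is the Floyd-Warshall all-pairs shortest-path computation. For each intermediate vertex k = 0, 1, …, 3, update dist[i][j] ← min(dist[i][j], dist[i][k] + dist[k][j]). The final matrix gives, for each (i, j), the minimum total weight of any directed path from i to j (possibly empty when i = j).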